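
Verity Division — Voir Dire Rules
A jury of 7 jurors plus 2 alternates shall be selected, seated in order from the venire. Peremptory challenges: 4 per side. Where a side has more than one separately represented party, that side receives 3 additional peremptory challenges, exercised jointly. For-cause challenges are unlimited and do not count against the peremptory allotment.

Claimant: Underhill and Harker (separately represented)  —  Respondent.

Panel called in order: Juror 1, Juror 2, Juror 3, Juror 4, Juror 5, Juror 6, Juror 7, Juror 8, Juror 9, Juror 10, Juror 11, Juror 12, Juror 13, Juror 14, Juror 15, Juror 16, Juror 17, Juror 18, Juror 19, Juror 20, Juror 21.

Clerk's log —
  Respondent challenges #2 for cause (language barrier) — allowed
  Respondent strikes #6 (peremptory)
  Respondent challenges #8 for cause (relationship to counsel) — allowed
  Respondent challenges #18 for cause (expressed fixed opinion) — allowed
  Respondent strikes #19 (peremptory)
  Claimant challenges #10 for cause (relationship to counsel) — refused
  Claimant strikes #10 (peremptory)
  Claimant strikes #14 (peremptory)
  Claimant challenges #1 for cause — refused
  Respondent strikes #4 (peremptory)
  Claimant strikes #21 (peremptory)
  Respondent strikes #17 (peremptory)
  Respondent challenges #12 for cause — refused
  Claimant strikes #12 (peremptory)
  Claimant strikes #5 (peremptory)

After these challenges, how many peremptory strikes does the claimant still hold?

Claimant allotment: 4 base + 3 multi-party = 7.
Claimant peremptories used: #10, #14, #21, #12, #5 — 5 (for-cause on #10, #1 don't count).
Remaining: 7 − 5 = 2.

2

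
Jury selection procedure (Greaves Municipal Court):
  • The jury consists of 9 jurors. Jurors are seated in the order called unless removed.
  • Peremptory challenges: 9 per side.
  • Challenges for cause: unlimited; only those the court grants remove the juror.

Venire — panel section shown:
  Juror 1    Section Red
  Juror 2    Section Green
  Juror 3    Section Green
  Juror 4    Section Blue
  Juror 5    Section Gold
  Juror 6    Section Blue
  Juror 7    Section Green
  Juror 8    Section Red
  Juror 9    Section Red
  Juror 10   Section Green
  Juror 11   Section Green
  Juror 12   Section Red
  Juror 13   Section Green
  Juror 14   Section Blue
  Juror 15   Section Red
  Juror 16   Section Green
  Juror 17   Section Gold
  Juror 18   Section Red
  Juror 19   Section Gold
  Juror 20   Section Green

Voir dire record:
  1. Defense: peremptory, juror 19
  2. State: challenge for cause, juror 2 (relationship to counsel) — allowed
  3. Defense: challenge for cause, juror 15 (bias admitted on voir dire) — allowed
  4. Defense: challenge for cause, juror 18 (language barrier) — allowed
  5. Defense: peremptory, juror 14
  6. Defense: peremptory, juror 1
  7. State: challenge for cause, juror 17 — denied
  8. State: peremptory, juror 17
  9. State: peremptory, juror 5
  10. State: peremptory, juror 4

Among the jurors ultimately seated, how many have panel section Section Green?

5

Removed: #1, #2, #4, #5, #14, #15, #17, #18, #19.
Seated jurors 1–9: #3, #6, #7, #8, #9, #10, #11, #12, #13.
Of those, in Section Green: #3, #7, #10, #11, #13 → 5.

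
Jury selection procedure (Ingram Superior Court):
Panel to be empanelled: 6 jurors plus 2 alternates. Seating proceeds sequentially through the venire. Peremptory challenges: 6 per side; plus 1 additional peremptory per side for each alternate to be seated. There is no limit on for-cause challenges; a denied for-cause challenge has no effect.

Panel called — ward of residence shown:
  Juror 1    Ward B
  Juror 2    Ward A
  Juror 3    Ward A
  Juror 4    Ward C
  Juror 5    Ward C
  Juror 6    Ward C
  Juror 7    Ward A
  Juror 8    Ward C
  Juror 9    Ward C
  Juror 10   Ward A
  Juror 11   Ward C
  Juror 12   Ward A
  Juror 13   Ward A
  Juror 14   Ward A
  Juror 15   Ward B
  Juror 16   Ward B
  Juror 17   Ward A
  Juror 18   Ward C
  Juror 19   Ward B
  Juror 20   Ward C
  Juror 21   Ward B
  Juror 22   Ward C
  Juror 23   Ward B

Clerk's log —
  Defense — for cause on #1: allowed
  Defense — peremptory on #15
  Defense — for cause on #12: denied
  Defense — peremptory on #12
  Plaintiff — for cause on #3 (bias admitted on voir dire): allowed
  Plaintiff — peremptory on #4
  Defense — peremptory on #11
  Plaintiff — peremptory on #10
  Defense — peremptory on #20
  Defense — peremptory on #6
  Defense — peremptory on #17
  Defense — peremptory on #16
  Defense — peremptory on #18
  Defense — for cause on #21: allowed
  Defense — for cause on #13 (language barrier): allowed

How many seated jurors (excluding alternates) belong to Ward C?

Removed: #1, #3, #4, #6, #10, #11, #12, #13, #15, #16, #17, #18, #20, #21.
Seated jurors 1–6: #2, #5, #7, #8, #9, #14 (alternates #19, #22 not counted).
Of those, in Ward C: #5, #8, #9 → 3.

3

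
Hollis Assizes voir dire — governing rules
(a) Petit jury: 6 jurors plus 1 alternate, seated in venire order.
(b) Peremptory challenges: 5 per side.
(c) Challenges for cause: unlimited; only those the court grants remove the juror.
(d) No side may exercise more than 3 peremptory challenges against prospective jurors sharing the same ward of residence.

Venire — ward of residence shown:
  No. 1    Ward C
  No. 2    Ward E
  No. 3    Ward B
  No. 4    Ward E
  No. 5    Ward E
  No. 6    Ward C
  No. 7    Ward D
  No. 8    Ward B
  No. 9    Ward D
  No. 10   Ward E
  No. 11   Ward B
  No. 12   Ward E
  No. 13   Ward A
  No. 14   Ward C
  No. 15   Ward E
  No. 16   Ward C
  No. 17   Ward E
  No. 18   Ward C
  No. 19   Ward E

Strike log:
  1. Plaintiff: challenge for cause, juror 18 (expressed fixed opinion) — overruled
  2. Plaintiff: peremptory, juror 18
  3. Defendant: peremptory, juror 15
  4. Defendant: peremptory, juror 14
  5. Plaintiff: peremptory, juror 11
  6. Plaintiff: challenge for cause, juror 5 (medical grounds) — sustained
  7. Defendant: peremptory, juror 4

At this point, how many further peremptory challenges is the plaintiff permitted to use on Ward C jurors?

Plaintiff peremptories so far: #18, #11 — 2 of 5 used, 3 left overall.
Against Ward C: #18 — 1 used; per-ward cap 3 leaves 2.
Binding limit: min(3, 2) = 2.

2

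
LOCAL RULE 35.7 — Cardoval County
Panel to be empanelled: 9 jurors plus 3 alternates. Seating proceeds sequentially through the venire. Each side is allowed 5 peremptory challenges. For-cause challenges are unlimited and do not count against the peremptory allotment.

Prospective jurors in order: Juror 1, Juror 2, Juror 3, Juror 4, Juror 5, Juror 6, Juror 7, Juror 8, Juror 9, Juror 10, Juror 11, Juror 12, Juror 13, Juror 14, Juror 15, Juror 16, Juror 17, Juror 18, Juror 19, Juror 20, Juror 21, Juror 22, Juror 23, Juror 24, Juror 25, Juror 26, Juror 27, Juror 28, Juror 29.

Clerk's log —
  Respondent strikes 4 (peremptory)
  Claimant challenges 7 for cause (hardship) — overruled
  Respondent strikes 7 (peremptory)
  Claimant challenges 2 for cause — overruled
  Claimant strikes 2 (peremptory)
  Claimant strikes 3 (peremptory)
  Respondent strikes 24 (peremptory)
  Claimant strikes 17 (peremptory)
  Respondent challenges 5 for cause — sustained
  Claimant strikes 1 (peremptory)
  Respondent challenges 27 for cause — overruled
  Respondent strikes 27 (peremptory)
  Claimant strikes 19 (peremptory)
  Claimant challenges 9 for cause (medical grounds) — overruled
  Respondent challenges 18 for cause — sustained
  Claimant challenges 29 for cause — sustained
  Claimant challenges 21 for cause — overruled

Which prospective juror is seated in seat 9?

Removed: #1, #2, #3, #4, #5, #7, #17, #18, #19, #24, #27, #29. (#9, #21 stay — for-cause denied.)
Filling seats in venire order through position 9: #6, #8, #9, #10, #11, #12, #13, #14, #15.
So seat 9 is #15.

15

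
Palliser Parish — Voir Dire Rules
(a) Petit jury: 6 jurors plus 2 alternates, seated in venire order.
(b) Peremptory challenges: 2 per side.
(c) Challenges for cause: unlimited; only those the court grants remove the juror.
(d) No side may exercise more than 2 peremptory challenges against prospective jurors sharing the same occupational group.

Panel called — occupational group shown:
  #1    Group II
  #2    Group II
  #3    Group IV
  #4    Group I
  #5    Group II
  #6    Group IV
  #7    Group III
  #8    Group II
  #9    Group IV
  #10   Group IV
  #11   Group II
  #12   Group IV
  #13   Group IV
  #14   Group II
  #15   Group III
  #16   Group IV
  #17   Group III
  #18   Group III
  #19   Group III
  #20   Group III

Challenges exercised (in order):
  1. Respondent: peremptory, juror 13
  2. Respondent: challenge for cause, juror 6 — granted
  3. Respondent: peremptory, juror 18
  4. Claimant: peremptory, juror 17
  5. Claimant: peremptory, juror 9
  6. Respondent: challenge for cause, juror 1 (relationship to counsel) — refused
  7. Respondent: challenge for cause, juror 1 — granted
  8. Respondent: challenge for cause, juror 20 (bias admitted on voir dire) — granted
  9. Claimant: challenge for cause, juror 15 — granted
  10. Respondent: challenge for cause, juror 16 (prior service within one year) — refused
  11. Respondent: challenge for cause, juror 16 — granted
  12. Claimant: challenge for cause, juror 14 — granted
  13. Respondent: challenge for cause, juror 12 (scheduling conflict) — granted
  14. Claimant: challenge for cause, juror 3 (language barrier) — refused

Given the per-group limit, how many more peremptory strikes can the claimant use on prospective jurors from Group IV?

0

Claimant peremptories so far: #17, #9 — 2 of 2 used, 0 left overall.
Against Group IV: #9 — 1 used; per-group cap 2 leaves 1.
Binding limit: min(0, 1) = 0.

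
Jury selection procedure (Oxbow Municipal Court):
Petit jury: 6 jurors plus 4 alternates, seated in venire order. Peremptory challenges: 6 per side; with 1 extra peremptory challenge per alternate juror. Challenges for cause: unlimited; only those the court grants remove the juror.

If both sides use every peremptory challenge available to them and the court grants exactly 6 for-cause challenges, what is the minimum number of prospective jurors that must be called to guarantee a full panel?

Seats to fill: 6 + 4 alternates = 10.
Peremptories: 6 + 1×4 = 10 per side × 2 sides = 20.
For-cause removals: 6.
Minimum venire: 10 + 20 + 6 = 36.

36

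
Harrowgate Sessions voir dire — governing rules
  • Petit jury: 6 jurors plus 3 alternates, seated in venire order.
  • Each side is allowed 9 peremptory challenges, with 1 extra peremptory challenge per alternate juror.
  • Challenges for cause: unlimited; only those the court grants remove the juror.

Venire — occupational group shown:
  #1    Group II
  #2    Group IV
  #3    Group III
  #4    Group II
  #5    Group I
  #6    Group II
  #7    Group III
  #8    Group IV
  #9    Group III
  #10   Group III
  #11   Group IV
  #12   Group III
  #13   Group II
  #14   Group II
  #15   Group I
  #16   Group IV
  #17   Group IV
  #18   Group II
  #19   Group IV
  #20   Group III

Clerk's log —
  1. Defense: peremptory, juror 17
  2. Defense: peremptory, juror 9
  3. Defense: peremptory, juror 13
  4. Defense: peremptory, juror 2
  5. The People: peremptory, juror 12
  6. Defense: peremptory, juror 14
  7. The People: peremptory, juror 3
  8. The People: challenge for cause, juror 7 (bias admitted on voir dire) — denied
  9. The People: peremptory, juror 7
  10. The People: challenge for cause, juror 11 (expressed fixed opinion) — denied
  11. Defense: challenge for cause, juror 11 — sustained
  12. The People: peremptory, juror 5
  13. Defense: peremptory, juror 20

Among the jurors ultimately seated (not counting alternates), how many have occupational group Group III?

1

Removed: #2, #3, #5, #7, #9, #11, #12, #13, #14, #17, #20.
Seated jurors 1–6: #1, #4, #6, #8, #10, #15 (alternates #16, #18, #19 not counted).
Of those, in Group III: #10 → 1.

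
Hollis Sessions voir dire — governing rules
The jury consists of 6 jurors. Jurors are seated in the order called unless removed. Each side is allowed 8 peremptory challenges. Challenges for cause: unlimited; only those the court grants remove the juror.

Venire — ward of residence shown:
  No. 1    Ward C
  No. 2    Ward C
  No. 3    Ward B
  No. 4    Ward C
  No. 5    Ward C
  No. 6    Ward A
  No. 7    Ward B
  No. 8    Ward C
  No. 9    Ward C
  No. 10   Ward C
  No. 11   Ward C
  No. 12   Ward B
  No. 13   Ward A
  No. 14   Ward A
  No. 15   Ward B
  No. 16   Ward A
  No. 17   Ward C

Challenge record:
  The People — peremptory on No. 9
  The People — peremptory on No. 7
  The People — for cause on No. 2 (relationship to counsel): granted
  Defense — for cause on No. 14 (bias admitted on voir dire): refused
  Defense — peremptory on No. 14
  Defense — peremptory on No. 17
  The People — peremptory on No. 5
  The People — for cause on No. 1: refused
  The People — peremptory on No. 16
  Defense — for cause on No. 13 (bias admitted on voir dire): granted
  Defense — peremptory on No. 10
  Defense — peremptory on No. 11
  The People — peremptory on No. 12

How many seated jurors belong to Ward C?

Removed: #2, #5, #7, #9, #10, #11, #12, #13, #14, #16, #17.
Seated jurors 1–6: #1, #3, #4, #6, #8, #15.
Of those, in Ward C: #1, #4, #8 → 3.

3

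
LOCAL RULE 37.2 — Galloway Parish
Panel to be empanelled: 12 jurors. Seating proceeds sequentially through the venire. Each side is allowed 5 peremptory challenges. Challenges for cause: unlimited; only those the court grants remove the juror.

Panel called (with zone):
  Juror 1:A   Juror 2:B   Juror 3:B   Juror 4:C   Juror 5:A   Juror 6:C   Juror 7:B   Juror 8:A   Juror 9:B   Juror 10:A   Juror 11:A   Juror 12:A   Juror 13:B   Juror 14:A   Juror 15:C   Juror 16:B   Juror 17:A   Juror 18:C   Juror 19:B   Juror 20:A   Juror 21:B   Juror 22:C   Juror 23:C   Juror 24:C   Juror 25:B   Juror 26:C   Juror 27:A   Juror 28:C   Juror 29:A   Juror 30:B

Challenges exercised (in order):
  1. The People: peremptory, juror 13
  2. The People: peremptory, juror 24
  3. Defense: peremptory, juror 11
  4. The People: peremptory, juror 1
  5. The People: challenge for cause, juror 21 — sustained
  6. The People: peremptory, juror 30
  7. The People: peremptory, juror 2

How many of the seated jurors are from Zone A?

5

Removed: #1, #2, #11, #13, #21, #24, #30.
Seated jurors 1–12: #3, #4, #5, #6, #7, #8, #9, #10, #12, #14, #15, #16.
Of those, in Zone A: #5, #8, #10, #12, #14 → 5.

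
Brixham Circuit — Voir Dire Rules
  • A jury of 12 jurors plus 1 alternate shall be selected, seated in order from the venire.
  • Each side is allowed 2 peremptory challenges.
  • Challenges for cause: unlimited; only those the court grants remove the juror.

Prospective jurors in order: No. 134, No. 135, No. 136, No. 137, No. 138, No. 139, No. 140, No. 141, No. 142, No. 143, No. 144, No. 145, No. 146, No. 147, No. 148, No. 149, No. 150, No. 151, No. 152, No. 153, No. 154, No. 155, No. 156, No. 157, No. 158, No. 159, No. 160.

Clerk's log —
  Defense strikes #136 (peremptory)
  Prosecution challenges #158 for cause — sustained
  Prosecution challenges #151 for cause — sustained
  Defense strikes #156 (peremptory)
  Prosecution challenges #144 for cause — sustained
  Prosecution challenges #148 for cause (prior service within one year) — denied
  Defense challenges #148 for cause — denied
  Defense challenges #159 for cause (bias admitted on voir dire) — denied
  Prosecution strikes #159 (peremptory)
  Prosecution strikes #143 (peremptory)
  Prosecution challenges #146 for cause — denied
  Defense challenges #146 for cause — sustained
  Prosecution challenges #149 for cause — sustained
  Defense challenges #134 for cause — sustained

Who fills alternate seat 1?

153

Removed: #134, #136, #143, #144, #146, #149, #151, #156, #158, #159. (#148 stays — for-cause denied.)
Seating in order: seats 1–12 → #135, #137, #138, #139, #140, #141, #142, #145, #147, #148, #150, #152; alternates → #153.
So alternate 1 is #153.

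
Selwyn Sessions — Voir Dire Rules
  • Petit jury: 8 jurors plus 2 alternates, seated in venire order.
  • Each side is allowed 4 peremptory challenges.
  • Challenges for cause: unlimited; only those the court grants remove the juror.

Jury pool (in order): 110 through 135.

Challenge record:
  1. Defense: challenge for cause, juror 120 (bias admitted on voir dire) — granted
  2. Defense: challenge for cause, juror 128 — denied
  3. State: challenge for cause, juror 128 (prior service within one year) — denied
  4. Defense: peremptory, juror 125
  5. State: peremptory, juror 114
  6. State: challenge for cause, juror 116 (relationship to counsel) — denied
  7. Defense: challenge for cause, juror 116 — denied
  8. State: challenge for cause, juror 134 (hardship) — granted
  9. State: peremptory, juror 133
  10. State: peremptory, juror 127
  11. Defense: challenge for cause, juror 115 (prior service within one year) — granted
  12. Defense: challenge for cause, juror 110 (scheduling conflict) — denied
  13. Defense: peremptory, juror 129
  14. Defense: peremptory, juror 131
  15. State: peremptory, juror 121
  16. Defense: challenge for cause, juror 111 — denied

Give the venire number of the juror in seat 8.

Removed: #114, #115, #120, #121, #125, #127, #129, #131, #133, #134. (#110, #111, #116, #128 stay — for-cause denied.)
Seating in order: seats 1–8 → #110, #111, #112, #113, #116, #117, #118, #119; alternates → #122, #123.
So seat 8 is #119.

119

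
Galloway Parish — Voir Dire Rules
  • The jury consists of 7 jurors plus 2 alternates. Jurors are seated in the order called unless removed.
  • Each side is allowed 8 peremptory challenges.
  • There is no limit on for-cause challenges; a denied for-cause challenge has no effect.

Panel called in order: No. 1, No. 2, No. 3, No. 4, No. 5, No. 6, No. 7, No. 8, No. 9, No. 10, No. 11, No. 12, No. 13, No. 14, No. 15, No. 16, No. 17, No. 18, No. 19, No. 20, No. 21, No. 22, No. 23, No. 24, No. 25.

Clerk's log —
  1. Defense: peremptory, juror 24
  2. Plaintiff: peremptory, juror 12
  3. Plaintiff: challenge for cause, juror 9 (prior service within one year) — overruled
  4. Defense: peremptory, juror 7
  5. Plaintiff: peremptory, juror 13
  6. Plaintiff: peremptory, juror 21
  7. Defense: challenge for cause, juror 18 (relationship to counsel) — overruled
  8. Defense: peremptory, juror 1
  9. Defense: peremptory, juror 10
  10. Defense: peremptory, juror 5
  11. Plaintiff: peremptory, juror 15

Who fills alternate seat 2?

Removed: #1, #5, #7, #10, #12, #13, #15, #21, #24. (#9, #18 stay — for-cause denied.)
Filling seats in venire order through position 9: #2, #3, #4, #6, #8, #9, #11, #14, #16.
So alternate 2 is #16.

16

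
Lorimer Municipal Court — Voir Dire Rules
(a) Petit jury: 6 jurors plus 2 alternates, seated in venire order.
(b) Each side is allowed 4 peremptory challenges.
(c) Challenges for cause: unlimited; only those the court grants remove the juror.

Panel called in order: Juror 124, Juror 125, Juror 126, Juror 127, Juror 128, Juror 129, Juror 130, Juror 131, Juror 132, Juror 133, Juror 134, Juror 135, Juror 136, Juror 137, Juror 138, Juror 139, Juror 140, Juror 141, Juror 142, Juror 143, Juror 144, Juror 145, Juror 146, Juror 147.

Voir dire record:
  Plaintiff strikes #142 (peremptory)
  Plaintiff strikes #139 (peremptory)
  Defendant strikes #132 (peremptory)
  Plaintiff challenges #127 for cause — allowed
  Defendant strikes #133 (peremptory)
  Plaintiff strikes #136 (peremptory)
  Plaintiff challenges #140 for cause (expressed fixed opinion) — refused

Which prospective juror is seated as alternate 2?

134

Removed: #127, #132, #133, #136, #139, #142. (#140 stays — for-cause denied.)
Seating in order: seats 1–6 → #124, #125, #126, #128, #129, #130; alternates → #131, #134.
So alternate 2 is #134.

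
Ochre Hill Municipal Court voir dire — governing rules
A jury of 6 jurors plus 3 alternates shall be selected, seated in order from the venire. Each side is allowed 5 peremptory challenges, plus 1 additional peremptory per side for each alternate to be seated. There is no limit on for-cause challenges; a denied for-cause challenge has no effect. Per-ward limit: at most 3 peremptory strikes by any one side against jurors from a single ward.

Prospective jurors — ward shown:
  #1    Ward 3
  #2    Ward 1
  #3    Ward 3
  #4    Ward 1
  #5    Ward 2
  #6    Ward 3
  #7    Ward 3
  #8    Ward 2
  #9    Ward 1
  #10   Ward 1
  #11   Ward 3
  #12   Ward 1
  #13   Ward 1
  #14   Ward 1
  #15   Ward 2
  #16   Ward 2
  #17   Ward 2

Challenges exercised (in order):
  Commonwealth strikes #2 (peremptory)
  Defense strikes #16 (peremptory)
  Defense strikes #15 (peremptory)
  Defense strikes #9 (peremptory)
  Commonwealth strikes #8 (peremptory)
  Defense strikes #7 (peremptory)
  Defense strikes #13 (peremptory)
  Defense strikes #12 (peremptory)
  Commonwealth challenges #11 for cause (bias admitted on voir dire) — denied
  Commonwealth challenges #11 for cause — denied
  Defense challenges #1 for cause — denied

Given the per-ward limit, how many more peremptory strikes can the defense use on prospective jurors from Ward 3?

Defense peremptories so far: #16, #15, #9, #7, #13, #12 — 6 of 8 used, 2 left overall.
Against Ward 3: #7 — 1 used; per-ward cap 3 leaves 2.
Binding limit: min(2, 2) = 2.

2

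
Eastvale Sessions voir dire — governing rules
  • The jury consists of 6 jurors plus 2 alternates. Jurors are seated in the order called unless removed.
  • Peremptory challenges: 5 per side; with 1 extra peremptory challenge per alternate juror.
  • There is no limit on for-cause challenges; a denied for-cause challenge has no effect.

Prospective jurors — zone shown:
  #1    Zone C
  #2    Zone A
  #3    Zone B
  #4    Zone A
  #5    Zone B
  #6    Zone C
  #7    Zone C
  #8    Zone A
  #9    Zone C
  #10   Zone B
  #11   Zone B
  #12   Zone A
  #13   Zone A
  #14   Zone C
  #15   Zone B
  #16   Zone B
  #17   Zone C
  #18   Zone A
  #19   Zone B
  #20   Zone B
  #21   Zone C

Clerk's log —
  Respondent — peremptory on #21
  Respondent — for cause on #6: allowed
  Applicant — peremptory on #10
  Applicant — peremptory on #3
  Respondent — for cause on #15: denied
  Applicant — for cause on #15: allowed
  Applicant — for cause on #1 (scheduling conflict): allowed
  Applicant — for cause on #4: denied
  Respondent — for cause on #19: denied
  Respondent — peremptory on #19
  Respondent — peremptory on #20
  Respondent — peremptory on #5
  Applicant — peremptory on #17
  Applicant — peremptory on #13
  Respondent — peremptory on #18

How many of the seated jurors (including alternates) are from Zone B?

1

Removed: #1, #3, #5, #6, #10, #13, #15, #17, #18, #19, #20, #21.
Seated (8 incl. alternates): #2, #4, #7, #8, #9, #11, #12, #14.
Of those, in Zone B: #11 → 1.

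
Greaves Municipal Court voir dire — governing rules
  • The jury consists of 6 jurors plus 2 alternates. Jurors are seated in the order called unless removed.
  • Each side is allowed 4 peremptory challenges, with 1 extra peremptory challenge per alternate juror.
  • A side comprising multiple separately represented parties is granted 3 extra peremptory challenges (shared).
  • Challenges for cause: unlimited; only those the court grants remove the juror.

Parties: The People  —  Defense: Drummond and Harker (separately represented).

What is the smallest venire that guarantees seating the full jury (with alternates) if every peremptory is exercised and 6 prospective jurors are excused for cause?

Seats to fill: 6 + 2 alternates = 8.
Peremptories — The People: 4 + 1×2 = 6; Defense: 4 + 1×2 + 3 = 9; total 15.
For-cause removals: 6.
Minimum venire: 8 + 15 + 6 = 29.

29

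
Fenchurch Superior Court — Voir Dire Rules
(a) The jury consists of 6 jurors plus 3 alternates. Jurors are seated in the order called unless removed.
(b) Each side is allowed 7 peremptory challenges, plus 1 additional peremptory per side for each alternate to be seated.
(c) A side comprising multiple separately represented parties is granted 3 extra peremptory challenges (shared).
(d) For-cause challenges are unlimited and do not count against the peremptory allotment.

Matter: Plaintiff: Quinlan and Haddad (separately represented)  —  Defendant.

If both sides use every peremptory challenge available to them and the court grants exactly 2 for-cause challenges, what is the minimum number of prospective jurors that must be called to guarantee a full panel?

Seats to fill: 6 + 3 alternates = 9.
Peremptories — Plaintiff: 7 + 1×3 + 3 = 13; Defendant: 7 + 1×3 = 10; total 23.
For-cause removals: 2.
Minimum venire: 9 + 23 + 2 = 34.

34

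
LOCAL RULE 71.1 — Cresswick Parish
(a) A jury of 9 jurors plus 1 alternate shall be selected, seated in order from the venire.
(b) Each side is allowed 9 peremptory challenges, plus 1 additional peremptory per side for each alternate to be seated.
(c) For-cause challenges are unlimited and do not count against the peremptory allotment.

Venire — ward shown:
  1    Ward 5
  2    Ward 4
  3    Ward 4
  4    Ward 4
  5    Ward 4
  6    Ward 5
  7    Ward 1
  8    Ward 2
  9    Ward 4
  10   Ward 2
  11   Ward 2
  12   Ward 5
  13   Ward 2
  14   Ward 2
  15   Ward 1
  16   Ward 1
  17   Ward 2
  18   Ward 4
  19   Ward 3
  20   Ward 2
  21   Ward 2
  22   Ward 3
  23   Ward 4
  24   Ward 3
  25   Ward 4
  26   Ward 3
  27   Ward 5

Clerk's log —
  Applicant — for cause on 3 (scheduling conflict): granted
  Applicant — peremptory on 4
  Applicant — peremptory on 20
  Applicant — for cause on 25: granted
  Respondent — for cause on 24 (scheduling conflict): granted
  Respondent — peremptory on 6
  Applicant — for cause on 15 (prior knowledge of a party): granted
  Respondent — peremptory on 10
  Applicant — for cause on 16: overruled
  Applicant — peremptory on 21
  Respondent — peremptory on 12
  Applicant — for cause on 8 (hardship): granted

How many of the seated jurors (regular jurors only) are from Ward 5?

1

Removed: #3, #4, #6, #8, #10, #12, #15, #20, #21, #24, #25.
Seated jurors 1–9: #1, #2, #5, #7, #9, #11, #13, #14, #16 (alternates #17 not counted).
Of those, in Ward 5: #1 → 1.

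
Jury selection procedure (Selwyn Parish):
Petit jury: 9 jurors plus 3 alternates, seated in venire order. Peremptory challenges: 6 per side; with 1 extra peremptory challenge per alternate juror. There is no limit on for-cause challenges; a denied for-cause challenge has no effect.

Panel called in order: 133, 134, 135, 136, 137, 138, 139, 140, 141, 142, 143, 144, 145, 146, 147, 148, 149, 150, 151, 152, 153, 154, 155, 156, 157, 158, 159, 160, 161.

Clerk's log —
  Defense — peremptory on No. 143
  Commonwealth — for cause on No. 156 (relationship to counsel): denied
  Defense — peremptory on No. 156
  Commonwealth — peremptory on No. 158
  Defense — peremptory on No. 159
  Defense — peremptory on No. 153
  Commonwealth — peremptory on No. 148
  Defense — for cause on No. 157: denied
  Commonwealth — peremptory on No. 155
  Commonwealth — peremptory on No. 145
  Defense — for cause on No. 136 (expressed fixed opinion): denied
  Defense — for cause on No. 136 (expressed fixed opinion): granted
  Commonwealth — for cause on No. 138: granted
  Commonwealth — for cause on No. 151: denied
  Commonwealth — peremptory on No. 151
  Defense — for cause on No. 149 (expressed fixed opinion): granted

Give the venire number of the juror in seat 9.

144

Removed: #136, #138, #143, #145, #148, #149, #151, #153, #155, #156, #158, #159. (#157 stays — for-cause denied.)
Filling seats in venire order through position 9: #133, #134, #135, #137, #139, #140, #141, #142, #144.
So seat 9 is #144.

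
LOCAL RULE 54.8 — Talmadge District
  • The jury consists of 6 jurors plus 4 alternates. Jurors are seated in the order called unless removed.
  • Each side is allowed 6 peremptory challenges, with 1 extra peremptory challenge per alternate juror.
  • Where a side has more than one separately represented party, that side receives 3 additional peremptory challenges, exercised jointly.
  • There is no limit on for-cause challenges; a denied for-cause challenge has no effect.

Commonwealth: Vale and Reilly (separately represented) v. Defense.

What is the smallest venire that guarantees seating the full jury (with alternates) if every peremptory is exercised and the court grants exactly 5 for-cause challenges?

Seats to fill: 6 + 4 alternates = 10.
Peremptories — Commonwealth: 6 + 1×4 + 3 = 13; Defense: 6 + 1×4 = 10; total 23.
For-cause removals: 5.
Minimum venire: 10 + 23 + 5 = 38.

38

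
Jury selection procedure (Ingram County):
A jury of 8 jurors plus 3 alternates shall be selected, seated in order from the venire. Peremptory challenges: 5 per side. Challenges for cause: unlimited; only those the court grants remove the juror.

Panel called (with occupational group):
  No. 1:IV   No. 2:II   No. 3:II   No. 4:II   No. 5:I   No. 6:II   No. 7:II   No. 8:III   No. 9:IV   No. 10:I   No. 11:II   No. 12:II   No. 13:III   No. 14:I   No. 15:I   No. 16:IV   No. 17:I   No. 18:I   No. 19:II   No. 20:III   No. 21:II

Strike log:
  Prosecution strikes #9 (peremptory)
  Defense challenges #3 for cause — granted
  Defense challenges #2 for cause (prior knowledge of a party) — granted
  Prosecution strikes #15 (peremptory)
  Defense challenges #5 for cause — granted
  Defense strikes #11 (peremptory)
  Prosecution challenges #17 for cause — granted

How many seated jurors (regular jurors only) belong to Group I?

1

Removed: #2, #3, #5, #9, #11, #15, #17.
Seated jurors 1–8: #1, #4, #6, #7, #8, #10, #12, #13 (alternates #14, #16, #18 not counted).
Of those, in Group I: #10 → 1.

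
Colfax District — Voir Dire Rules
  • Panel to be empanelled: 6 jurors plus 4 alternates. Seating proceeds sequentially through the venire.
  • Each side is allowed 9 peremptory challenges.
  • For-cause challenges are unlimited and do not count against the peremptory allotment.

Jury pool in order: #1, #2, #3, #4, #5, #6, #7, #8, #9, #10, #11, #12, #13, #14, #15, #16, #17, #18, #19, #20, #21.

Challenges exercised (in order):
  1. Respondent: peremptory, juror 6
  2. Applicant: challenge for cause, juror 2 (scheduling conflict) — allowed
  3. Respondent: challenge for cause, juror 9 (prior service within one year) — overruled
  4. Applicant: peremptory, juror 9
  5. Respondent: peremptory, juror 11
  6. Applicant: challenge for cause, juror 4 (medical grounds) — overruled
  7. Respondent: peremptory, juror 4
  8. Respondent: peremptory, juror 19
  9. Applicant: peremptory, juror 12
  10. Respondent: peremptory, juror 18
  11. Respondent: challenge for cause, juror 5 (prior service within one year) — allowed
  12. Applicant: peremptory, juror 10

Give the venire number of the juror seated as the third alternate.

17

Removed: #2, #4, #5, #6, #9, #10, #11, #12, #18, #19.
Seating in order: seats 1–6 → #1, #3, #7, #8, #13, #14; alternates → #15, #16, #17, #20.
So alternate 3 is #17.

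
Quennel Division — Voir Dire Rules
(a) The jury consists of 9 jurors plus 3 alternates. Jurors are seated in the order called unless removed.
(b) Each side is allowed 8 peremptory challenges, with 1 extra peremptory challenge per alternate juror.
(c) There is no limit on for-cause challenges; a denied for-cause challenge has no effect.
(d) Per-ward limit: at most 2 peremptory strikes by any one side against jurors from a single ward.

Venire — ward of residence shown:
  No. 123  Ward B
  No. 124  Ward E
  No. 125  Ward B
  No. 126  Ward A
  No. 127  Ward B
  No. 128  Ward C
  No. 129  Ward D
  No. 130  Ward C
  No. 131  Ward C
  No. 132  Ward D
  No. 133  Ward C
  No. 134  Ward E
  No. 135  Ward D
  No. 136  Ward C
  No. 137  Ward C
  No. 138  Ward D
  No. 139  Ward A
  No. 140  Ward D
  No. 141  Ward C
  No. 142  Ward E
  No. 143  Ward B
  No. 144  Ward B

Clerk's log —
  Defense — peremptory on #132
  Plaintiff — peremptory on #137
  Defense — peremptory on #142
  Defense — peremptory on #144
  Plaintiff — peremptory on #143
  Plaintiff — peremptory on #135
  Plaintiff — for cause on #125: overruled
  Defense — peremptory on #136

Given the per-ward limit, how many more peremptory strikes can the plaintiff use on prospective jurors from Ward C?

Plaintiff peremptories so far: #137, #143, #135 — 3 of 11 used, 8 left overall.
Against Ward C: #137 — 1 used; per-ward cap 2 leaves 1.
Binding limit: min(8, 1) = 1.

1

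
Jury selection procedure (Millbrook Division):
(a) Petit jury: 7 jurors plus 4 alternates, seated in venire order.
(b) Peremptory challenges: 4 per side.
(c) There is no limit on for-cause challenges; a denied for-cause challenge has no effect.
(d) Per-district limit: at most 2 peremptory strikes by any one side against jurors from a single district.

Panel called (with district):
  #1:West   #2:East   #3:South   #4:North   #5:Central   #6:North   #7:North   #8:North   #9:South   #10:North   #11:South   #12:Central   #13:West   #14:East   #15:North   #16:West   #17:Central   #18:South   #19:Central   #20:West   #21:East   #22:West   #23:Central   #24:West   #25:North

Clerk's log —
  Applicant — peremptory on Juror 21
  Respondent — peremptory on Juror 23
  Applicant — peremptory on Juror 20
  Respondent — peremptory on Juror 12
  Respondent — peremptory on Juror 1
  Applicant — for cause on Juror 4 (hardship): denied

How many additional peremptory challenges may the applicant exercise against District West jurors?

Applicant peremptories so far: #21, #20 — 2 of 4 used, 2 left overall.
Against District West: #20 — 1 used; per-district cap 2 leaves 1.
Binding limit: min(2, 1) = 1.

1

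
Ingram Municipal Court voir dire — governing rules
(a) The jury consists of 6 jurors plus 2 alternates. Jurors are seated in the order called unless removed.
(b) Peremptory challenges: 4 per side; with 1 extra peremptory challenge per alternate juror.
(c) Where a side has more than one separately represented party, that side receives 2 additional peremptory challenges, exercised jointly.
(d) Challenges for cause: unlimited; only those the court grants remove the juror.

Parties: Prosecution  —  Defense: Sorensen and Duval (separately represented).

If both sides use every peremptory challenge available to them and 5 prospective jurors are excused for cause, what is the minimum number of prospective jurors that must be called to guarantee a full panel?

Seats to fill: 6 + 2 alternates = 8.
Peremptories — Prosecution: 4 + 1×2 = 6; Defense: 4 + 1×2 + 2 = 8; total 14.
For-cause removals: 5.
Minimum venire: 8 + 14 + 5 = 27.

27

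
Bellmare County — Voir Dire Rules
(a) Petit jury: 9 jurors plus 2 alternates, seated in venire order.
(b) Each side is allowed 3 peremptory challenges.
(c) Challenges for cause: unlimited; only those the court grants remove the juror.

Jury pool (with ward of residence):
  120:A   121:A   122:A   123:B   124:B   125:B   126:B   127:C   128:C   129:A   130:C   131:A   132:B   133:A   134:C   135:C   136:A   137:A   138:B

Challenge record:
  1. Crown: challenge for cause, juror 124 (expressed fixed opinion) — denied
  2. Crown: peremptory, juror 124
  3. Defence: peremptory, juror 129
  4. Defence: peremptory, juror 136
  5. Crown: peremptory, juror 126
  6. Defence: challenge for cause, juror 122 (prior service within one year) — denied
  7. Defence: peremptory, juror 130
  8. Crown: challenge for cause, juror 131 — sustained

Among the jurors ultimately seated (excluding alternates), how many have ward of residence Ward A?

Removed: #124, #126, #129, #130, #131, #136.
Seated jurors 1–9: #120, #121, #122, #123, #125, #127, #128, #132, #133 (alternates #134, #135 not counted).
Of those, in Ward A: #120, #121, #122, #133 → 4.

4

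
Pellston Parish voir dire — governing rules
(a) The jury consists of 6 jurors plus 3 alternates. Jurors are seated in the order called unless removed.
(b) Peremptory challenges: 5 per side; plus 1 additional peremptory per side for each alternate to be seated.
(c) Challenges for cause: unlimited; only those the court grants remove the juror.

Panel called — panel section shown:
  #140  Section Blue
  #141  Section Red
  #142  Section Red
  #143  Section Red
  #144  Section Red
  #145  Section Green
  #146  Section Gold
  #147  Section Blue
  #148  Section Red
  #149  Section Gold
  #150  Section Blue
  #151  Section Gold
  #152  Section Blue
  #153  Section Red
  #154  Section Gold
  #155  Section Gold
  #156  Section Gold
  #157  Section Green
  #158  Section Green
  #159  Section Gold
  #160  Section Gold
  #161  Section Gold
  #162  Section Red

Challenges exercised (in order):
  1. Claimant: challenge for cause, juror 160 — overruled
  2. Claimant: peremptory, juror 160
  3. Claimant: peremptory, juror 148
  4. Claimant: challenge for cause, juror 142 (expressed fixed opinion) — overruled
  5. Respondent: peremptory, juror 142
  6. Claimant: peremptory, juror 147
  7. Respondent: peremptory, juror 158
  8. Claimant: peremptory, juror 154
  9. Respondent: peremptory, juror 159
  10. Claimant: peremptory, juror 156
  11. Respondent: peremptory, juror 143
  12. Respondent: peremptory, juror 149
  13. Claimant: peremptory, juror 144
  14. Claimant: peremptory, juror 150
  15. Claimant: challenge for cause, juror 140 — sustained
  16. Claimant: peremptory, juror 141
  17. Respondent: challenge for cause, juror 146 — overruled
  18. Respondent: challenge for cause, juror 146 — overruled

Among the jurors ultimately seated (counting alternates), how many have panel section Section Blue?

Removed: #140, #141, #142, #143, #144, #147, #148, #149, #150, #154, #156, #158, #159, #160.
Seated (9 incl. alternates): #145, #146, #151, #152, #153, #155, #157, #161, #162.
Of those, in Section Blue: #152 → 1.

1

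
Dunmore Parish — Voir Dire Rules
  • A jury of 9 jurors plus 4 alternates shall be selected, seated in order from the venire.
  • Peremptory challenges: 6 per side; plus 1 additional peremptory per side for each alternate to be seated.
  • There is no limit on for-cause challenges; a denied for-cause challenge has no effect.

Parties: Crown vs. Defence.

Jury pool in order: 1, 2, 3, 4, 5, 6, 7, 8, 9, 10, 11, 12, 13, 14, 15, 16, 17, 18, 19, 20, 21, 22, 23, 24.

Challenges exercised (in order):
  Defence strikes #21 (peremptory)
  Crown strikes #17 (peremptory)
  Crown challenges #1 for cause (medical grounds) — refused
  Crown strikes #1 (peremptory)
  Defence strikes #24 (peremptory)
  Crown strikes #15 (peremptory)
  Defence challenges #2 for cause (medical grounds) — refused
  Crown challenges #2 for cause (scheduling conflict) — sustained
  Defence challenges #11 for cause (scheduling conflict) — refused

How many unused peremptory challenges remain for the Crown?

7

Crown allotment: 6 base + 1 × 4 alternates = 10.
Crown peremptories used: #17, #1, #15 — 3 (for-cause on #1, #2 don't count).
Remaining: 10 − 3 = 7.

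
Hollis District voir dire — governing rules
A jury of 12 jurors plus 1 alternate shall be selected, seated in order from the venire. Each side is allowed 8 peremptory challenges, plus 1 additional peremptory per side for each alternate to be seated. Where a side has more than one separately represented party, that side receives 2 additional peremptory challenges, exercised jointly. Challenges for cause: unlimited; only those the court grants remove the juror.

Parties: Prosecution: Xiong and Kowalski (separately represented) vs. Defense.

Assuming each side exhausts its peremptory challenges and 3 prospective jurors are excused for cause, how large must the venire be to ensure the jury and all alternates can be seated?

36

Seats to fill: 12 + 1 alternates = 13.
Peremptories — Prosecution: 8 + 1×1 + 2 = 11; Defense: 8 + 1×1 = 9; total 20.
For-cause removals: 3.
Minimum venire: 13 + 20 + 3 = 36.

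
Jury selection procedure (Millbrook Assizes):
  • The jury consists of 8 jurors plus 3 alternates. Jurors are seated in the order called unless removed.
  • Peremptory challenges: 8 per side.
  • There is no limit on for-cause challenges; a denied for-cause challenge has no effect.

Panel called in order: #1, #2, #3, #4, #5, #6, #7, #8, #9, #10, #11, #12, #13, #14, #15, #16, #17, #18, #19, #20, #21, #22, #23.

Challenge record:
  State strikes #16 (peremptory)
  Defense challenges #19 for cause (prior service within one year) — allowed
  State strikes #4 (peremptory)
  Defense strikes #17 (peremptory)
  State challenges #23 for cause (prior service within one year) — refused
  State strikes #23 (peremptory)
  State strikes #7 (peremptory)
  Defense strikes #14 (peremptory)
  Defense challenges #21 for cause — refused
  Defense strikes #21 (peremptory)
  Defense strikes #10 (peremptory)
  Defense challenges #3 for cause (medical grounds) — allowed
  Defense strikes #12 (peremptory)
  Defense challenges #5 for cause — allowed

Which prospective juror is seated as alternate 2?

20

Removed: #3, #4, #5, #7, #10, #12, #14, #16, #17, #19, #21, #23.
Seating in order: seats 1–8 → #1, #2, #6, #8, #9, #11, #13, #15; alternates → #18, #20, #22.
So alternate 2 is #20.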